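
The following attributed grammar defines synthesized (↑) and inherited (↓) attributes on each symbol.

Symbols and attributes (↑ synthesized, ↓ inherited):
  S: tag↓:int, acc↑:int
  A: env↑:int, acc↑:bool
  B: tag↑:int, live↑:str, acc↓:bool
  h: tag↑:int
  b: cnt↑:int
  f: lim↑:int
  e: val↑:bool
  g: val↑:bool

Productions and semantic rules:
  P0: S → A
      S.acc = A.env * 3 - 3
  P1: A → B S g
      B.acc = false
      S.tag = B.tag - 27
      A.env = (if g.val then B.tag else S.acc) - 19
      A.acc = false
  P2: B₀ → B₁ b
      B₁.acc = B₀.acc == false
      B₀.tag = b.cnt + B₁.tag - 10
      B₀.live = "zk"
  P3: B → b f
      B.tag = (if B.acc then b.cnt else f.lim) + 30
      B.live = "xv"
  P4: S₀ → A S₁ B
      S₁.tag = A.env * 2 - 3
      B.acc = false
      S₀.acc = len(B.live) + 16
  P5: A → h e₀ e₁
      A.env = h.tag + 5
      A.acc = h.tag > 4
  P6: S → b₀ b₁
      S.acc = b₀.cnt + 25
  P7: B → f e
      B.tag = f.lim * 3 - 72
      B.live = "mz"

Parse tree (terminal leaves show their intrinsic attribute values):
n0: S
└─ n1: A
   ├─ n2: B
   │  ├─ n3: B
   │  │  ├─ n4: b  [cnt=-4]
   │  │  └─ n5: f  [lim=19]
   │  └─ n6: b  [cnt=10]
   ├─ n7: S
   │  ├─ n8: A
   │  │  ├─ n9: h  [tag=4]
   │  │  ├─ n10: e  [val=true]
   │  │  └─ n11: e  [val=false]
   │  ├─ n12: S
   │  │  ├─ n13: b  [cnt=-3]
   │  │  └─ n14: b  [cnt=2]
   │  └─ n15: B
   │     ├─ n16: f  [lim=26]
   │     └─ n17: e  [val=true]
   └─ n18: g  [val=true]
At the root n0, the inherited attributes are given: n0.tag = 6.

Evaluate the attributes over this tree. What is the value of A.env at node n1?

1. n0.tag = 6  [given at root]
2. n2.acc = false  [false]
3. n3.acc = true  [B₀.acc == false]
4. n4.cnt = -4  [terminal]
5. n5.lim = 19  [terminal]
6. n3.tag = 26  [(if B.acc then b.cnt else f.lim) + 30]
7. n3.live = "xv"  ["xv"]
8. n6.cnt = 10  [terminal]
9. n2.tag = 26  [b.cnt + B₁.tag - 10]
10. n2.live = "zk"  ["zk"]
11. n7.tag = -1  [B.tag - 27]
12. n9.tag = 4  [terminal]
13. n10.val = true  [terminal]
14. n11.val = false  [terminal]
15. n8.env = 9  [h.tag + 5]
16. n8.acc = false  [h.tag > 4]
17. n12.tag = 15  [A.env * 2 - 3]
18. n13.cnt = -3  [terminal]
19. n14.cnt = 2  [terminal]
20. n12.acc = 22  [b₀.cnt + 25]
21. n15.acc = false  [false]
22. n16.lim = 26  [terminal]
23. n17.val = true  [terminal]
24. n15.tag = 6  [f.lim * 3 - 72]
25. n15.live = "mz"  ["mz"]
26. n7.acc = 18  [len(B.live) + 16]
27. n18.val = true  [terminal]
28. n1.env = 7  [(if g.val then B.tag else S.acc) - 19]
29. n1.acc = false  [false]
30. n0.acc = 18  [A.env * 3 - 3]

7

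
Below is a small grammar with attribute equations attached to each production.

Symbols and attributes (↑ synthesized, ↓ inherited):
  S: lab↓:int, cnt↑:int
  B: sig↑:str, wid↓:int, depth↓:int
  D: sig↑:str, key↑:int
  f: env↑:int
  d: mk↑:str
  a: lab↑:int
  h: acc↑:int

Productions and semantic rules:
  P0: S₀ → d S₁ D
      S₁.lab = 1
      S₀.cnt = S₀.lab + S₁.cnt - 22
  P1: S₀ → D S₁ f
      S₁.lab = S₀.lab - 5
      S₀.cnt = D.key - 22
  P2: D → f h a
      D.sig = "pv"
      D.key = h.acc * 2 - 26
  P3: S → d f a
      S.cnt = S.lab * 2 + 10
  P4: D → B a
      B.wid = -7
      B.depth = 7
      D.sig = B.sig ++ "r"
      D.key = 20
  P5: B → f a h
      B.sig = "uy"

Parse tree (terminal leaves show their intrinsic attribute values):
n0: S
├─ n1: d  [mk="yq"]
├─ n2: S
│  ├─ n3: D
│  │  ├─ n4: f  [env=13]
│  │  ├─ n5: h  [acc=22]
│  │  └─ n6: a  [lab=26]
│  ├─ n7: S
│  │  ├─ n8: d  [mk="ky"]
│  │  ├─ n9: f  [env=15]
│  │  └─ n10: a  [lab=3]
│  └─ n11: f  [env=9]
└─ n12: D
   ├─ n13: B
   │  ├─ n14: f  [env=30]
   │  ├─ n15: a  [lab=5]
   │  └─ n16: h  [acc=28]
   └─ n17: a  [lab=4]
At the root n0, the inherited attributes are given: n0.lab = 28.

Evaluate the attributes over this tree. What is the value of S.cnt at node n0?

1. n0.lab = 28  [given at root]
2. n1.mk = "yq"  [terminal]
3. n2.lab = 1  [1]
4. n4.env = 13  [terminal]
5. n5.acc = 22  [terminal]
6. n6.lab = 26  [terminal]
7. n3.sig = "pv"  ["pv"]
8. n3.key = 18  [h.acc * 2 - 26]
9. n7.lab = -4  [S₀.lab - 5]
10. n8.mk = "ky"  [terminal]
11. n9.env = 15  [terminal]
12. n10.lab = 3  [terminal]
13. n7.cnt = 2  [S.lab * 2 + 10]
14. n11.env = 9  [terminal]
15. n2.cnt = -4  [D.key - 22]
16. n13.wid = -7  [-7]
17. n13.depth = 7  [7]
18. n14.env = 30  [terminal]
19. n15.lab = 5  [terminal]
20. n16.acc = 28  [terminal]
21. n13.sig = "uy"  ["uy"]
22. n17.lab = 4  [terminal]
23. n12.sig = "uyr"  [B.sig ++ "r"]
24. n12.key = 20  [20]
25. n0.cnt = 2  [S₀.lab + S₁.cnt - 22]

2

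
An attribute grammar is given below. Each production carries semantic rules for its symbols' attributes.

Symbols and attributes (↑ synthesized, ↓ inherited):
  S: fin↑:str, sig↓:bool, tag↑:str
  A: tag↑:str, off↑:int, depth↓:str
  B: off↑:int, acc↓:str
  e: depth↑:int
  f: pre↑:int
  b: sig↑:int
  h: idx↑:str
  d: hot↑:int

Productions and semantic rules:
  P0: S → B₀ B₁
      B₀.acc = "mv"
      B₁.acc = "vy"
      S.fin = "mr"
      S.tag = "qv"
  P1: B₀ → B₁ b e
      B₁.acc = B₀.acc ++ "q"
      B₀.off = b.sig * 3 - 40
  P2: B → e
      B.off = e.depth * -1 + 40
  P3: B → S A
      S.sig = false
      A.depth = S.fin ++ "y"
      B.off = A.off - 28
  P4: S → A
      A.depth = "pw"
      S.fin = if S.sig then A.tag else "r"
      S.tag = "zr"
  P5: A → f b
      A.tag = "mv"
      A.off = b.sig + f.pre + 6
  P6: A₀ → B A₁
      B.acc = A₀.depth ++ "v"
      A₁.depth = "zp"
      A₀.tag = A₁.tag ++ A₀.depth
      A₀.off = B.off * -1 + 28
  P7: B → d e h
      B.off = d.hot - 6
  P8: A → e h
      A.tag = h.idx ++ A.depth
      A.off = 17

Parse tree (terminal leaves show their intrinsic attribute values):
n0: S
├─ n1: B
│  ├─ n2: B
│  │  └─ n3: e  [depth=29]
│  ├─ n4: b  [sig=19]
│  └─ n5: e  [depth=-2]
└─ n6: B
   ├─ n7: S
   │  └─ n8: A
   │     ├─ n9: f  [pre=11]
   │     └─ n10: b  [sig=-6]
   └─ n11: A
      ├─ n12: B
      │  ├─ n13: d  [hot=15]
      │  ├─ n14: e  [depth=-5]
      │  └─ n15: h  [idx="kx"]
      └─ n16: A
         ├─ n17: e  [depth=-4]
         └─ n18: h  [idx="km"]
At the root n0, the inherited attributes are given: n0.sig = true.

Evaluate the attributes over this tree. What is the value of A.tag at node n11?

"kmzpry"

1. n0.sig = true  [given at root]
2. n1.acc = "mv"  ["mv"]
3. n2.acc = "mvq"  [B₀.acc ++ "q"]
4. n3.depth = 29  [terminal]
5. n2.off = 11  [e.depth * -1 + 40]
6. n4.sig = 19  [terminal]
7. n5.depth = -2  [terminal]
8. n1.off = 17  [b.sig * 3 - 40]
9. n6.acc = "vy"  ["vy"]
10. n7.sig = false  [false]
11. n8.depth = "pw"  ["pw"]
12. n9.pre = 11  [terminal]
13. n10.sig = -6  [terminal]
14. n8.tag = "mv"  ["mv"]
15. n8.off = 11  [b.sig + f.pre + 6]
16. n7.fin = "r"  [if S.sig then A.tag else "r"]
17. n7.tag = "zr"  ["zr"]
18. n11.depth = "ry"  [S.fin ++ "y"]
19. n12.acc = "ryv"  [A₀.depth ++ "v"]
20. n13.hot = 15  [terminal]
21. n14.depth = -5  [terminal]
22. n15.idx = "kx"  [terminal]
23. n12.off = 9  [d.hot - 6]
24. n16.depth = "zp"  ["zp"]
25. n17.depth = -4  [terminal]
26. n18.idx = "km"  [terminal]
27. n16.tag = "kmzp"  [h.idx ++ A.depth]
28. n16.off = 17  [17]
29. n11.tag = "kmzpry"  [A₁.tag ++ A₀.depth]
30. n11.off = 19  [B.off * -1 + 28]
31. n6.off = -9  [A.off - 28]
32. n0.fin = "mr"  ["mr"]
33. n0.tag = "qv"  ["qv"]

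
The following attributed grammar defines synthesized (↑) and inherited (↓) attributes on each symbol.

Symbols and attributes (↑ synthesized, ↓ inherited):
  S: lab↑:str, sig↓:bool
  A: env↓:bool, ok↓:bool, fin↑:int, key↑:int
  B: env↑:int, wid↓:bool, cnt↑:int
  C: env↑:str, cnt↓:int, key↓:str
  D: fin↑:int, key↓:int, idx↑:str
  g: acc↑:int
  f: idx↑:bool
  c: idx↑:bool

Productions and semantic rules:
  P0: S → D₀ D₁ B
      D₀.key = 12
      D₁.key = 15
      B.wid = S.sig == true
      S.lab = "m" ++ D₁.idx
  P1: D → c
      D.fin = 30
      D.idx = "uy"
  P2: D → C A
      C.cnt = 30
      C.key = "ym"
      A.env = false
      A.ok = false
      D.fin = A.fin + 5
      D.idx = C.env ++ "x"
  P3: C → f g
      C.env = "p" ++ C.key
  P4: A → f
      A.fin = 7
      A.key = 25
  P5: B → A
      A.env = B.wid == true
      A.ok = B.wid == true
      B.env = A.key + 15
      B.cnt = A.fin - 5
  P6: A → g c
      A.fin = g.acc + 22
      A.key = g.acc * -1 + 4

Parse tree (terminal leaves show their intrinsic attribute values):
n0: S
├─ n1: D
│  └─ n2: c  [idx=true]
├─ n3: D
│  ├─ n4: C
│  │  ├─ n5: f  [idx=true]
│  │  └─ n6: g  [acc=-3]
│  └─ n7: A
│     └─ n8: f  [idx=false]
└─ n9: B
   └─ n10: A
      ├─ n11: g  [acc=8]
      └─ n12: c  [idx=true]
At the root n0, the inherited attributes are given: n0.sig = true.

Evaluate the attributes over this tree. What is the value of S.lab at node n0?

1. n0.sig = true  [given at root]
2. n1.key = 12  [12]
3. n2.idx = true  [terminal]
4. n1.fin = 30  [30]
5. n1.idx = "uy"  ["uy"]
6. n3.key = 15  [15]
7. n4.cnt = 30  [30]
8. n4.key = "ym"  ["ym"]
9. n5.idx = true  [terminal]
10. n6.acc = -3  [terminal]
11. n4.env = "pym"  ["p" ++ C.key]
12. n7.env = false  [false]
13. n7.ok = false  [false]
14. n8.idx = false  [terminal]
15. n7.fin = 7  [7]
16. n7.key = 25  [25]
17. n3.fin = 12  [A.fin + 5]
18. n3.idx = "pymx"  [C.env ++ "x"]
19. n9.wid = true  [S.sig == true]
20. n10.env = true  [B.wid == true]
21. n10.ok = true  [B.wid == true]
22. n11.acc = 8  [terminal]
23. n12.idx = true  [terminal]
24. n10.fin = 30  [g.acc + 22]
25. n10.key = -4  [g.acc * -1 + 4]
26. n9.env = 11  [A.key + 15]
27. n9.cnt = 25  [A.fin - 5]
28. n0.lab = "mpymx"  ["m" ++ D₁.idx]

"mpymx"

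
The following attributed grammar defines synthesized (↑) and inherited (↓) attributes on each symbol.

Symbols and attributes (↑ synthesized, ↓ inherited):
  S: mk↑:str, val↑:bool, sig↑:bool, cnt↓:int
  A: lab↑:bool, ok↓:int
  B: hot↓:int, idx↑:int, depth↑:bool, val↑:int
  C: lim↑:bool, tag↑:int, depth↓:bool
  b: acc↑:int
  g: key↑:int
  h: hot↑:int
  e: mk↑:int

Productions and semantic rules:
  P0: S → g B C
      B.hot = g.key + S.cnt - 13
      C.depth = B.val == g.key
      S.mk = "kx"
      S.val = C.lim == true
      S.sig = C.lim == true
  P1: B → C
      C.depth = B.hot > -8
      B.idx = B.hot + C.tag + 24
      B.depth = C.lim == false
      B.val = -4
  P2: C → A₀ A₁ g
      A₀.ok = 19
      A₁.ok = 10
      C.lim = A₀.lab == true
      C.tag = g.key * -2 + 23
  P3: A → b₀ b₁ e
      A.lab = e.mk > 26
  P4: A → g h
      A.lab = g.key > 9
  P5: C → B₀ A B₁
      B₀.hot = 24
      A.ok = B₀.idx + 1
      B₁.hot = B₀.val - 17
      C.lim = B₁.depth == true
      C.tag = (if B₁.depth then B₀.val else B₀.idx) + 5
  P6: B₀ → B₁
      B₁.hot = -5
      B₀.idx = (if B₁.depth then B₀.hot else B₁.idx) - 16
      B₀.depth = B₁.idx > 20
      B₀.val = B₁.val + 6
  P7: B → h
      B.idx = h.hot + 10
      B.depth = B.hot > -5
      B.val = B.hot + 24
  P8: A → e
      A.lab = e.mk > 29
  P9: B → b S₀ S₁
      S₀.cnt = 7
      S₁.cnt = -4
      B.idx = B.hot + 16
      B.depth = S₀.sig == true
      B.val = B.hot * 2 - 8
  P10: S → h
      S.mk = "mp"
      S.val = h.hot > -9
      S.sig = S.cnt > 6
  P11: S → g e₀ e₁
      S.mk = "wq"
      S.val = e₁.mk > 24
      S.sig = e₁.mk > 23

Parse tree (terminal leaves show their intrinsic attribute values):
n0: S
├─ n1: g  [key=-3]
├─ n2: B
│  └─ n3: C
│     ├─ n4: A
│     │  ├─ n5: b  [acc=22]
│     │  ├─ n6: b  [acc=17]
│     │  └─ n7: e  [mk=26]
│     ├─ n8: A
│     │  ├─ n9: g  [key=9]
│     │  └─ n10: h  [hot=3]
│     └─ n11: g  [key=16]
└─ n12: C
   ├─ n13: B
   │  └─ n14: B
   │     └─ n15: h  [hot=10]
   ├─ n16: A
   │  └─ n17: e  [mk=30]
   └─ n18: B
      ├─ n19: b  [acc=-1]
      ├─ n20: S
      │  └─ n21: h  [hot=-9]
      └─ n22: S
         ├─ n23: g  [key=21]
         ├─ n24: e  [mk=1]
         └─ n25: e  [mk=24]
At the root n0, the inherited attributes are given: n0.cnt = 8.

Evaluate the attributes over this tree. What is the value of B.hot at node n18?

8

1. n0.cnt = 8  [given at root]
2. n1.key = -3  [terminal]
3. n2.hot = -8  [g.key + S.cnt - 13]
4. n3.depth = false  [B.hot > -8]
5. n4.ok = 19  [19]
6. n5.acc = 22  [terminal]
7. n6.acc = 17  [terminal]
8. n7.mk = 26  [terminal]
9. n4.lab = false  [e.mk > 26]
10. n8.ok = 10  [10]
11. n9.key = 9  [terminal]
12. n10.hot = 3  [terminal]
13. n8.lab = false  [g.key > 9]
14. n11.key = 16  [terminal]
15. n3.lim = false  [A₀.lab == true]
16. n3.tag = -9  [g.key * -2 + 23]
17. n2.idx = 7  [B.hot + C.tag + 24]
18. n2.depth = true  [C.lim == false]
19. n2.val = -4  [-4]
20. n12.depth = false  [B.val == g.key]
21. n13.hot = 24  [24]
22. n14.hot = -5  [-5]
23. n15.hot = 10  [terminal]
24. n14.idx = 20  [h.hot + 10]
25. n14.depth = false  [B.hot > -5]
26. n14.val = 19  [B.hot + 24]
27. n13.idx = 4  [(if B₁.depth then B₀.hot else B₁.idx) - 16]
28. n13.depth = false  [B₁.idx > 20]
29. n13.val = 25  [B₁.val + 6]
30. n16.ok = 5  [B₀.idx + 1]
31. n17.mk = 30  [terminal]
32. n16.lab = true  [e.mk > 29]
33. n18.hot = 8  [B₀.val - 17]
34. n19.acc = -1  [terminal]
35. n20.cnt = 7  [7]
36. n21.hot = -9  [terminal]
37. n20.mk = "mp"  ["mp"]
38. n20.val = false  [h.hot > -9]
39. n20.sig = true  [S.cnt > 6]
40. n22.cnt = -4  [-4]
41. n23.key = 21  [terminal]
42. n24.mk = 1  [terminal]
43. n25.mk = 24  [terminal]
44. n22.mk = "wq"  ["wq"]
45. n22.val = false  [e₁.mk > 24]
46. n22.sig = true  [e₁.mk > 23]
47. n18.idx = 24  [B.hot + 16]
48. n18.depth = true  [S₀.sig == true]
49. n18.val = 8  [B.hot * 2 - 8]
50. n12.lim = true  [B₁.depth == true]
51. n12.tag = 30  [(if B₁.depth then B₀.val else B₀.idx) + 5]
52. n0.mk = "kx"  ["kx"]
53. n0.val = true  [C.lim == true]
54. n0.sig = true  [C.lim == true]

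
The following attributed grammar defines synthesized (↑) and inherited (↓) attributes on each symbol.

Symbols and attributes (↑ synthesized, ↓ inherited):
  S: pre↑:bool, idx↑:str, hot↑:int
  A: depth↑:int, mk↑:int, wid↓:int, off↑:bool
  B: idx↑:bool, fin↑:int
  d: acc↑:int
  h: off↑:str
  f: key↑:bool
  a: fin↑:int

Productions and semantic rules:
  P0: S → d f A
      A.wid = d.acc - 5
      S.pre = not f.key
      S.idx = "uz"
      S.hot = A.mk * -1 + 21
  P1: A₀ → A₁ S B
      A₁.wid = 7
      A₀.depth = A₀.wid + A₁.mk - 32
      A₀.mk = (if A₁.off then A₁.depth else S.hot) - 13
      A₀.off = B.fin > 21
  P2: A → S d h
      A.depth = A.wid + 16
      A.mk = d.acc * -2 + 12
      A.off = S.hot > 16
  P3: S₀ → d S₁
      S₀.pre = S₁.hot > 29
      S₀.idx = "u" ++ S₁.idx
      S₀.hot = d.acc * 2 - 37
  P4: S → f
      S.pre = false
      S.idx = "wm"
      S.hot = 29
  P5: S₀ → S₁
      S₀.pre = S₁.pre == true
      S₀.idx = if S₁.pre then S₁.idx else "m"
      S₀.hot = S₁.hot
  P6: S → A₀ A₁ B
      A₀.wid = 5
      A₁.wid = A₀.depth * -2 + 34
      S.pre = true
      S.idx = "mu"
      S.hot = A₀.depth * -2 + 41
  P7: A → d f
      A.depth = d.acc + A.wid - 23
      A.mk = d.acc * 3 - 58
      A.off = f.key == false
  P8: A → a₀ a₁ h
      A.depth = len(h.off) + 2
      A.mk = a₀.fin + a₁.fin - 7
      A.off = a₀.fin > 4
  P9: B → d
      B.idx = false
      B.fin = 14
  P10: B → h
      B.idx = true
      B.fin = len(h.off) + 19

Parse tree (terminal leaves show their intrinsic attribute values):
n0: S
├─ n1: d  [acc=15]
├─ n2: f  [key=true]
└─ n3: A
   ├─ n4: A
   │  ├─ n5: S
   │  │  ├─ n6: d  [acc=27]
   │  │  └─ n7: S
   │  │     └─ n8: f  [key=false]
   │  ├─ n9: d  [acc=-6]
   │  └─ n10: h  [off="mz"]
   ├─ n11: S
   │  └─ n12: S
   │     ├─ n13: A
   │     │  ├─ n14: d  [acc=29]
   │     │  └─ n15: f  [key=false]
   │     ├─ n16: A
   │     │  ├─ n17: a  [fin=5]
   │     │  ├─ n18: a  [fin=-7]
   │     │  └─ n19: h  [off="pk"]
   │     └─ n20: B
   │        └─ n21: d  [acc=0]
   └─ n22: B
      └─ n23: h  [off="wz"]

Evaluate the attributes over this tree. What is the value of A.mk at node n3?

10

1. n1.acc = 15  [terminal]
2. n2.key = true  [terminal]
3. n3.wid = 10  [d.acc - 5]
4. n4.wid = 7  [7]
5. n6.acc = 27  [terminal]
6. n8.key = false  [terminal]
7. n7.pre = false  [false]
8. n7.idx = "wm"  ["wm"]
9. n7.hot = 29  [29]
10. n5.pre = false  [S₁.hot > 29]
11. n5.idx = "uwm"  ["u" ++ S₁.idx]
12. n5.hot = 17  [d.acc * 2 - 37]
13. n9.acc = -6  [terminal]
14. n10.off = "mz"  [terminal]
15. n4.depth = 23  [A.wid + 16]
16. n4.mk = 24  [d.acc * -2 + 12]
17. n4.off = true  [S.hot > 16]
18. n13.wid = 5  [5]
19. n14.acc = 29  [terminal]
20. n15.key = false  [terminal]
21. n13.depth = 11  [d.acc + A.wid - 23]
22. n13.mk = 29  [d.acc * 3 - 58]
23. n13.off = true  [f.key == false]
24. n16.wid = 12  [A₀.depth * -2 + 34]
25. n17.fin = 5  [terminal]
26. n18.fin = -7  [terminal]
27. n19.off = "pk"  [terminal]
28. n16.depth = 4  [len(h.off) + 2]
29. n16.mk = -9  [a₀.fin + a₁.fin - 7]
30. n16.off = true  [a₀.fin > 4]
31. n21.acc = 0  [terminal]
32. n20.idx = false  [false]
33. n20.fin = 14  [14]
34. n12.pre = true  [true]
35. n12.idx = "mu"  ["mu"]
36. n12.hot = 19  [A₀.depth * -2 + 41]
37. n11.pre = true  [S₁.pre == true]
38. n11.idx = "mu"  [if S₁.pre then S₁.idx else "m"]
39. n11.hot = 19  [S₁.hot]
40. n23.off = "wz"  [terminal]
41. n22.idx = true  [true]
42. n22.fin = 21  [len(h.off) + 19]
43. n3.depth = 2  [A₀.wid + A₁.mk - 32]
44. n3.mk = 10  [(if A₁.off then A₁.depth else S.hot) - 13]
45. n3.off = false  [B.fin > 21]
46. n0.pre = false  [not f.key]
47. n0.idx = "uz"  ["uz"]
48. n0.hot = 11  [A.mk * -1 + 21]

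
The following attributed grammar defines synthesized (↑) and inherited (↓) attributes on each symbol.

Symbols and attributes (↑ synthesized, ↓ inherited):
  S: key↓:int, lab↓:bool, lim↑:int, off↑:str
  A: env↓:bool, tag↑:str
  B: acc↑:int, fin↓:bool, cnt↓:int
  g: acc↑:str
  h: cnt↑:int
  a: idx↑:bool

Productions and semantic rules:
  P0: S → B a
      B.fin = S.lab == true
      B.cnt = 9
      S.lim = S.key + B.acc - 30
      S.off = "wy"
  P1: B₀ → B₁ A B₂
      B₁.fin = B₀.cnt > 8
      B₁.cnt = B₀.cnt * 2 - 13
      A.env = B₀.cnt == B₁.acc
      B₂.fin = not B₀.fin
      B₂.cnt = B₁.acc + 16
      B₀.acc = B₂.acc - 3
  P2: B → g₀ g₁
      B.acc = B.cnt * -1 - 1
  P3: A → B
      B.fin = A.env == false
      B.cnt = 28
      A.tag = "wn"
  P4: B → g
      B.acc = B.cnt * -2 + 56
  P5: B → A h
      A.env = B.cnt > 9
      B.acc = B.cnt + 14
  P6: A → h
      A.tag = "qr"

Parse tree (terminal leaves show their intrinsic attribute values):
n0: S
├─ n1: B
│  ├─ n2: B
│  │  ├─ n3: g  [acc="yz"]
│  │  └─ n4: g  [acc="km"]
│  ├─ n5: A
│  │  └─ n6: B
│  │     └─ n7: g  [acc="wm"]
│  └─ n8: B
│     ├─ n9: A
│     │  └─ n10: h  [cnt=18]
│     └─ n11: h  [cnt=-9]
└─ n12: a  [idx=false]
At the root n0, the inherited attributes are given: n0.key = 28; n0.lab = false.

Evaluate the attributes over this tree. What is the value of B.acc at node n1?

1. n0.key = 28  [given at root]
2. n0.lab = false  [given at root]
3. n1.fin = false  [S.lab == true]
4. n1.cnt = 9  [9]
5. n2.fin = true  [B₀.cnt > 8]
6. n2.cnt = 5  [B₀.cnt * 2 - 13]
7. n3.acc = "yz"  [terminal]
8. n4.acc = "km"  [terminal]
9. n2.acc = -6  [B.cnt * -1 - 1]
10. n5.env = false  [B₀.cnt == B₁.acc]
11. n6.fin = true  [A.env == false]
12. n6.cnt = 28  [28]
13. n7.acc = "wm"  [terminal]
14. n6.acc = 0  [B.cnt * -2 + 56]
15. n5.tag = "wn"  ["wn"]
16. n8.fin = true  [not B₀.fin]
17. n8.cnt = 10  [B₁.acc + 16]
18. n9.env = true  [B.cnt > 9]
19. n10.cnt = 18  [terminal]
20. n9.tag = "qr"  ["qr"]
21. n11.cnt = -9  [terminal]
22. n8.acc = 24  [B.cnt + 14]
23. n1.acc = 21  [B₂.acc - 3]
24. n12.idx = false  [terminal]
25. n0.lim = 19  [S.key + B.acc - 30]
26. n0.off = "wy"  ["wy"]

21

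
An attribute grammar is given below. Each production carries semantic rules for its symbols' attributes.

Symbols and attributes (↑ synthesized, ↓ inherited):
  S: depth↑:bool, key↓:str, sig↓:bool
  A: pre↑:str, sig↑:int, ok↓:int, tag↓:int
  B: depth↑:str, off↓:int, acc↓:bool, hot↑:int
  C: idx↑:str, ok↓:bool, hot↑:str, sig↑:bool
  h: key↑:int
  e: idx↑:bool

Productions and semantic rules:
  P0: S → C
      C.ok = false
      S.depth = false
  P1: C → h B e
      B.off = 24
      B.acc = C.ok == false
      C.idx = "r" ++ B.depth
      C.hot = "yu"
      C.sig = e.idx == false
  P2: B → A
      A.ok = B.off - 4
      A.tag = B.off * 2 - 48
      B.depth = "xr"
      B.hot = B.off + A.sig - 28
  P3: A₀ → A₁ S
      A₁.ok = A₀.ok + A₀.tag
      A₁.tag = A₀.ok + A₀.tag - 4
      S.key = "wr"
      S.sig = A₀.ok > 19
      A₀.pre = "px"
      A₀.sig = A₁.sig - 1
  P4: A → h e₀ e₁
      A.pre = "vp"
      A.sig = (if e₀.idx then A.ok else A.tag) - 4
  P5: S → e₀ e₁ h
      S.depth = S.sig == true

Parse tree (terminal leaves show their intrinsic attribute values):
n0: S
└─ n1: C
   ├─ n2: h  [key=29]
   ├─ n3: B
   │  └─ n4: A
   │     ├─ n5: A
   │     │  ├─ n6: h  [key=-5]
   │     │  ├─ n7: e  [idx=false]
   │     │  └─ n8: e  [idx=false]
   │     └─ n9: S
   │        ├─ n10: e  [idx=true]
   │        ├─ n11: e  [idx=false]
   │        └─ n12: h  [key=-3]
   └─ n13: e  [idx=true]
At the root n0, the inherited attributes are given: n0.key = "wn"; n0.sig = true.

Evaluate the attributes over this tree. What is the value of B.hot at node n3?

1. n0.key = "wn"  [given at root]
2. n0.sig = true  [given at root]
3. n1.ok = false  [false]
4. n2.key = 29  [terminal]
5. n3.off = 24  [24]
6. n3.acc = true  [C.ok == false]
7. n4.ok = 20  [B.off - 4]
8. n4.tag = 0  [B.off * 2 - 48]
9. n5.ok = 20  [A₀.ok + A₀.tag]
10. n5.tag = 16  [A₀.ok + A₀.tag - 4]
11. n6.key = -5  [terminal]
12. n7.idx = false  [terminal]
13. n8.idx = false  [terminal]
14. n5.pre = "vp"  ["vp"]
15. n5.sig = 12  [(if e₀.idx then A.ok else A.tag) - 4]
16. n9.key = "wr"  ["wr"]
17. n9.sig = true  [A₀.ok > 19]
18. n10.idx = true  [terminal]
19. n11.idx = false  [terminal]
20. n12.key = -3  [terminal]
21. n9.depth = true  [S.sig == true]
22. n4.pre = "px"  ["px"]
23. n4.sig = 11  [A₁.sig - 1]
24. n3.depth = "xr"  ["xr"]
25. n3.hot = 7  [B.off + A.sig - 28]
26. n13.idx = true  [terminal]
27. n1.idx = "rxr"  ["r" ++ B.depth]
28. n1.hot = "yu"  ["yu"]
29. n1.sig = false  [e.idx == false]
30. n0.depth = false  [false]

7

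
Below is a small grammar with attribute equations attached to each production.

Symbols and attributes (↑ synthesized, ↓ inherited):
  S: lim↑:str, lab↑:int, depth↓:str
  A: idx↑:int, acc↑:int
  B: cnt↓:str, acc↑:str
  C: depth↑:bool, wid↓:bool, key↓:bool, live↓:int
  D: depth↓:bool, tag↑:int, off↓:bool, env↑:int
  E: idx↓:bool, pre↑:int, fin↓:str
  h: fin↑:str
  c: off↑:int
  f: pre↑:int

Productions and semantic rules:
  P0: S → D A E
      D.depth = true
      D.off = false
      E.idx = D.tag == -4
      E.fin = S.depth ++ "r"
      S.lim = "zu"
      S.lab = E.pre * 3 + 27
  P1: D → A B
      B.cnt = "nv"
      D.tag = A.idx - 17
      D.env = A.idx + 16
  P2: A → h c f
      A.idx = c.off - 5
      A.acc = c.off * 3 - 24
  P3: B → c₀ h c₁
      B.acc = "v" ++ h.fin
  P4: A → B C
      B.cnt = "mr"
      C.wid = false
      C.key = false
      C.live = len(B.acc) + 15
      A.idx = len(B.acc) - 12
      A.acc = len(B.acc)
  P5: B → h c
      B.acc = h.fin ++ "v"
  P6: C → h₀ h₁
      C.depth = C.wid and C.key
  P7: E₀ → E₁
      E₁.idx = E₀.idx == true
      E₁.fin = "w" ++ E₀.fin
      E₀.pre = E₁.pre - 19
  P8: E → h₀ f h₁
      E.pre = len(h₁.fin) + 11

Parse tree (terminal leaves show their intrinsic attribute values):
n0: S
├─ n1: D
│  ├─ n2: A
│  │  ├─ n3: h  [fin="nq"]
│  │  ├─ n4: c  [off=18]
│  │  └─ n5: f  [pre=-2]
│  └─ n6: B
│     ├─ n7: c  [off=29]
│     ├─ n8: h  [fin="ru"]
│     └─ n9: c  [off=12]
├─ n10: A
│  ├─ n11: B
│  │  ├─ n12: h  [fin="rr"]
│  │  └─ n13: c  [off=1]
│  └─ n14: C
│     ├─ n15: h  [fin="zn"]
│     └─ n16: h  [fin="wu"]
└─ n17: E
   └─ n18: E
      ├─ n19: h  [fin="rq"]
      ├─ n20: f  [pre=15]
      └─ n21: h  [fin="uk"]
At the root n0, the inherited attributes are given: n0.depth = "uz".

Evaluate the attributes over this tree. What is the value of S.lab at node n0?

1. n0.depth = "uz"  [given at root]
2. n1.depth = true  [true]
3. n1.off = false  [false]
4. n3.fin = "nq"  [terminal]
5. n4.off = 18  [terminal]
6. n5.pre = -2  [terminal]
7. n2.idx = 13  [c.off - 5]
8. n2.acc = 30  [c.off * 3 - 24]
9. n6.cnt = "nv"  ["nv"]
10. n7.off = 29  [terminal]
11. n8.fin = "ru"  [terminal]
12. n9.off = 12  [terminal]
13. n6.acc = "vru"  ["v" ++ h.fin]
14. n1.tag = -4  [A.idx - 17]
15. n1.env = 29  [A.idx + 16]
16. n11.cnt = "mr"  ["mr"]
17. n12.fin = "rr"  [terminal]
18. n13.off = 1  [terminal]
19. n11.acc = "rrv"  [h.fin ++ "v"]
20. n14.wid = false  [false]
21. n14.key = false  [false]
22. n14.live = 18  [len(B.acc) + 15]
23. n15.fin = "zn"  [terminal]
24. n16.fin = "wu"  [terminal]
25. n14.depth = false  [C.wid and C.key]
26. n10.idx = -9  [len(B.acc) - 12]
27. n10.acc = 3  [len(B.acc)]
28. n17.idx = true  [D.tag == -4]
29. n17.fin = "uzr"  [S.depth ++ "r"]
30. n18.idx = true  [E₀.idx == true]
31. n18.fin = "wuzr"  ["w" ++ E₀.fin]
32. n19.fin = "rq"  [terminal]
33. n20.pre = 15  [terminal]
34. n21.fin = "uk"  [terminal]
35. n18.pre = 13  [len(h₁.fin) + 11]
36. n17.pre = -6  [E₁.pre - 19]
37. n0.lim = "zu"  ["zu"]
38. n0.lab = 9  [E.pre * 3 + 27]

9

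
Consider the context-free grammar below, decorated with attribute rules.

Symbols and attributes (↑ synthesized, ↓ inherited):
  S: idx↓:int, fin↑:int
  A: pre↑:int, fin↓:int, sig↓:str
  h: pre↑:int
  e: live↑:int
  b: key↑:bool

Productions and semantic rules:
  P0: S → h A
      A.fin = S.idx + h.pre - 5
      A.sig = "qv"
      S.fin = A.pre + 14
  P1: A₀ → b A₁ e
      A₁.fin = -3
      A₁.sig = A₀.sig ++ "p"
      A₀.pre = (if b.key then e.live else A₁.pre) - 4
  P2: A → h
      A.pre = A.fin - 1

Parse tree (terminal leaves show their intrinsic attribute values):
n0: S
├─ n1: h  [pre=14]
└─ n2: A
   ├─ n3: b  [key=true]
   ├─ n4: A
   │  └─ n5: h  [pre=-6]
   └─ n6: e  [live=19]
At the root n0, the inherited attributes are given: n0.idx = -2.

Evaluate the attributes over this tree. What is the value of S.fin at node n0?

1. n0.idx = -2  [given at root]
2. n1.pre = 14  [terminal]
3. n2.fin = 7  [S.idx + h.pre - 5]
4. n2.sig = "qv"  ["qv"]
5. n3.key = true  [terminal]
6. n4.fin = -3  [-3]
7. n4.sig = "qvp"  [A₀.sig ++ "p"]
8. n5.pre = -6  [terminal]
9. n4.pre = -4  [A.fin - 1]
10. n6.live = 19  [terminal]
11. n2.pre = 15  [(if b.key then e.live else A₁.pre) - 4]
12. n0.fin = 29  [A.pre + 14]

29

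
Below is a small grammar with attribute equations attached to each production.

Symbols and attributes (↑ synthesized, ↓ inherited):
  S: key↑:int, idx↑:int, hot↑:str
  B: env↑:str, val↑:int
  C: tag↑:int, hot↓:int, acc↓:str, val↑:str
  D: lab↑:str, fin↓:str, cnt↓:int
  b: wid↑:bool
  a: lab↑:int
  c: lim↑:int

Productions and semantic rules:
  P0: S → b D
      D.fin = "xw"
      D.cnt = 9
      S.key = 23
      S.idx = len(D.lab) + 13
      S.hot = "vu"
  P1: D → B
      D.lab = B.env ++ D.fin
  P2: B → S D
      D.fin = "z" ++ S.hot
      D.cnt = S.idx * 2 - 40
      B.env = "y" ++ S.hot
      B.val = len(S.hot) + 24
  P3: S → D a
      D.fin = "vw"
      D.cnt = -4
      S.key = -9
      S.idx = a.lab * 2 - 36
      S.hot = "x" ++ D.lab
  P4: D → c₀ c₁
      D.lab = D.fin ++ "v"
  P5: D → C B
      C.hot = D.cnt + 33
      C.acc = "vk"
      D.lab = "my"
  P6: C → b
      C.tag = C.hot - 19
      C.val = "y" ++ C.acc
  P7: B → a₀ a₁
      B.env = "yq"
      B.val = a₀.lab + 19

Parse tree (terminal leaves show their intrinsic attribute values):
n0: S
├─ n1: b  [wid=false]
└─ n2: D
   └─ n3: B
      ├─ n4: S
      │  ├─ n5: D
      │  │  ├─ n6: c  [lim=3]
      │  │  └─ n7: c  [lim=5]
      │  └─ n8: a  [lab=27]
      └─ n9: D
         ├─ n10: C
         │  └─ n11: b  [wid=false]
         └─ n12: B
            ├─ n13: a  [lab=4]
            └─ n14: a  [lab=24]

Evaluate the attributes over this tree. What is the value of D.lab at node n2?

1. n1.wid = false  [terminal]
2. n2.fin = "xw"  ["xw"]
3. n2.cnt = 9  [9]
4. n5.fin = "vw"  ["vw"]
5. n5.cnt = -4  [-4]
6. n6.lim = 3  [terminal]
7. n7.lim = 5  [terminal]
8. n5.lab = "vwv"  [D.fin ++ "v"]
9. n8.lab = 27  [terminal]
10. n4.key = -9  [-9]
11. n4.idx = 18  [a.lab * 2 - 36]
12. n4.hot = "xvwv"  ["x" ++ D.lab]
13. n9.fin = "zxvwv"  ["z" ++ S.hot]
14. n9.cnt = -4  [S.idx * 2 - 40]
15. n10.hot = 29  [D.cnt + 33]
16. n10.acc = "vk"  ["vk"]
17. n11.wid = false  [terminal]
18. n10.tag = 10  [C.hot - 19]
19. n10.val = "yvk"  ["y" ++ C.acc]
20. n13.lab = 4  [terminal]
21. n14.lab = 24  [terminal]
22. n12.env = "yq"  ["yq"]
23. n12.val = 23  [a₀.lab + 19]
24. n9.lab = "my"  ["my"]
25. n3.env = "yxvwv"  ["y" ++ S.hot]
26. n3.val = 28  [len(S.hot) + 24]
27. n2.lab = "yxvwvxw"  [B.env ++ D.fin]
28. n0.key = 23  [23]
29. n0.idx = 20  [len(D.lab) + 13]
30. n0.hot = "vu"  ["vu"]

"yxvwvxw"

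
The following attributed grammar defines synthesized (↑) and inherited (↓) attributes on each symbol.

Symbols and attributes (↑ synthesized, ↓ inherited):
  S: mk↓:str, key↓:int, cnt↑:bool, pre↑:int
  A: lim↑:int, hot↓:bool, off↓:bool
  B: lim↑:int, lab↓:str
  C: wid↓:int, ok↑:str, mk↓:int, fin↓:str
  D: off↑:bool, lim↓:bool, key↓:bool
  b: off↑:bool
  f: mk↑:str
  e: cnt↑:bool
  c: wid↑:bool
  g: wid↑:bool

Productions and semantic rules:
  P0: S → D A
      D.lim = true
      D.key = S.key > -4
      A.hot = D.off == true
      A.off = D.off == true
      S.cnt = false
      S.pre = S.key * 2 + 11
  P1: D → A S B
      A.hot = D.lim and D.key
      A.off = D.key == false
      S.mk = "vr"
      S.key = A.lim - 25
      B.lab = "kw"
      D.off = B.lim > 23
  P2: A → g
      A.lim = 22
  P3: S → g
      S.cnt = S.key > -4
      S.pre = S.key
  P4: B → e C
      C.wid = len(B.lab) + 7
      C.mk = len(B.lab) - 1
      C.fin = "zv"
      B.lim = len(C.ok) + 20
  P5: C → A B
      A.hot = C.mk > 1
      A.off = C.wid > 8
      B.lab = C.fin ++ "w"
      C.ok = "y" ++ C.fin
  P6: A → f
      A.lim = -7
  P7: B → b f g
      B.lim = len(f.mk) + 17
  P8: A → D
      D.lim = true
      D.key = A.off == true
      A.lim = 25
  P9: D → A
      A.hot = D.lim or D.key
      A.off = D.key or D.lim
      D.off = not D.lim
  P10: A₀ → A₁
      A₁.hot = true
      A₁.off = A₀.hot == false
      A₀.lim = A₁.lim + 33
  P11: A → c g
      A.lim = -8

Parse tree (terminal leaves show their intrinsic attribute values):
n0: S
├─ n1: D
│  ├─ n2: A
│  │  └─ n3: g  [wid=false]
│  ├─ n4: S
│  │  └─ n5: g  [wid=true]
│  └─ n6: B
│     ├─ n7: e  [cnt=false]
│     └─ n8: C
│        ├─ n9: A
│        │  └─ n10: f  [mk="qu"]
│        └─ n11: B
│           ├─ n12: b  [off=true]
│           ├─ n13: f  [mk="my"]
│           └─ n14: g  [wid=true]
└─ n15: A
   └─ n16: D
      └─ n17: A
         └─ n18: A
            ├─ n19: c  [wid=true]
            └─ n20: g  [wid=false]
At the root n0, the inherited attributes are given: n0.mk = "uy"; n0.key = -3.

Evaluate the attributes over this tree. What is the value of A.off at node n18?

false

1. n0.mk = "uy"  [given at root]
2. n0.key = -3  [given at root]
3. n1.lim = true  [true]
4. n1.key = true  [S.key > -4]
5. n2.hot = true  [D.lim and D.key]
6. n2.off = false  [D.key == false]
7. n3.wid = false  [terminal]
8. n2.lim = 22  [22]
9. n4.mk = "vr"  ["vr"]
10. n4.key = -3  [A.lim - 25]
11. n5.wid = true  [terminal]
12. n4.cnt = true  [S.key > -4]
13. n4.pre = -3  [S.key]
14. n6.lab = "kw"  ["kw"]
15. n7.cnt = false  [terminal]
16. n8.wid = 9  [len(B.lab) + 7]
17. n8.mk = 1  [len(B.lab) - 1]
18. n8.fin = "zv"  ["zv"]
19. n9.hot = false  [C.mk > 1]
20. n9.off = true  [C.wid > 8]
21. n10.mk = "qu"  [terminal]
22. n9.lim = -7  [-7]
23. n11.lab = "zvw"  [C.fin ++ "w"]
24. n12.off = true  [terminal]
25. n13.mk = "my"  [terminal]
26. n14.wid = true  [terminal]
27. n11.lim = 19  [len(f.mk) + 17]
28. n8.ok = "yzv"  ["y" ++ C.fin]
29. n6.lim = 23  [len(C.ok) + 20]
30. n1.off = false  [B.lim > 23]
31. n15.hot = false  [D.off == true]
32. n15.off = false  [D.off == true]
33. n16.lim = true  [true]
34. n16.key = false  [A.off == true]
35. n17.hot = true  [D.lim or D.key]
36. n17.off = true  [D.key or D.lim]
37. n18.hot = true  [true]
38. n18.off = false  [A₀.hot == false]
39. n19.wid = true  [terminal]
40. n20.wid = false  [terminal]
41. n18.lim = -8  [-8]
42. n17.lim = 25  [A₁.lim + 33]
43. n16.off = false  [not D.lim]
44. n15.lim = 25  [25]
45. n0.cnt = false  [false]
46. n0.pre = 5  [S.key * 2 + 11]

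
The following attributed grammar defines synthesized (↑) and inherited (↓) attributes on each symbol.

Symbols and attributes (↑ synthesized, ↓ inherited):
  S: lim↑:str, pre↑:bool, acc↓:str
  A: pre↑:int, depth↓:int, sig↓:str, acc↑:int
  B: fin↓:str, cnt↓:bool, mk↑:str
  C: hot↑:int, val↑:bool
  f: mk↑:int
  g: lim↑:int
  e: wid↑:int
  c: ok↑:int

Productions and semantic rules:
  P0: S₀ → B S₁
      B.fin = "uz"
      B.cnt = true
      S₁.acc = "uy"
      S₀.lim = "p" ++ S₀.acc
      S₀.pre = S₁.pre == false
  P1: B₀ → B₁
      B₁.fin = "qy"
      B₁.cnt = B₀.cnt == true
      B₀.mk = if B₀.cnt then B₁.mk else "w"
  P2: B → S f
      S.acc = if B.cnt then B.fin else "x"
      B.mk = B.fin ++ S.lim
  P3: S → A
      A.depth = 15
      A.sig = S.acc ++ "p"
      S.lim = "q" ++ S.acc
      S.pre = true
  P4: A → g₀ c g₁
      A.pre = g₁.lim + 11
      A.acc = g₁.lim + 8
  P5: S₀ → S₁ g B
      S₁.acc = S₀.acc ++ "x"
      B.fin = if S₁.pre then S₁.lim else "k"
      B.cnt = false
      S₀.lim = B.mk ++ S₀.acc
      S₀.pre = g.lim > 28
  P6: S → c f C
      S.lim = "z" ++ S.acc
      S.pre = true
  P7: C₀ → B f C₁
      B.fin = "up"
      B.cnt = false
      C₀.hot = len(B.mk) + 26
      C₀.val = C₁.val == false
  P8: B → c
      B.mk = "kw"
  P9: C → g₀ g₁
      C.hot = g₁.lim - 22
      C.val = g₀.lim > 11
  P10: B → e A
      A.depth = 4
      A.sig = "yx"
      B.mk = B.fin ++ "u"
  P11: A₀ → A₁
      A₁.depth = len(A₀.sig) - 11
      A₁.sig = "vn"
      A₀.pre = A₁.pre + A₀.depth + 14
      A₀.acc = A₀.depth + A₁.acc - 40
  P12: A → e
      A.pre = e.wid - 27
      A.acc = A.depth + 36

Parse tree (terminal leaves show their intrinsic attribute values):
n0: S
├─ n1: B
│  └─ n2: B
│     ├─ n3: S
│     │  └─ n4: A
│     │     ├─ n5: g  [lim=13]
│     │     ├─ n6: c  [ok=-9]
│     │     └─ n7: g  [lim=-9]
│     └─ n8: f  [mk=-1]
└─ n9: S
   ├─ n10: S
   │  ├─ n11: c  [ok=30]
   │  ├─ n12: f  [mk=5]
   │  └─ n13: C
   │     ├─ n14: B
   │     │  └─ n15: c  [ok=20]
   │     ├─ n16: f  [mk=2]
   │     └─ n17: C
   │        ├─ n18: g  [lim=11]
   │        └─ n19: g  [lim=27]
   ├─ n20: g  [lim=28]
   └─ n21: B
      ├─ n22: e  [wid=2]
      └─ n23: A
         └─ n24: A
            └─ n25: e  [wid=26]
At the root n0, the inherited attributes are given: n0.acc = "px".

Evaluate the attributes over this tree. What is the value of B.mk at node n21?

"zuyxu"

1. n0.acc = "px"  [given at root]
2. n1.fin = "uz"  ["uz"]
3. n1.cnt = true  [true]
4. n2.fin = "qy"  ["qy"]
5. n2.cnt = true  [B₀.cnt == true]
6. n3.acc = "qy"  [if B.cnt then B.fin else "x"]
7. n4.depth = 15  [15]
8. n4.sig = "qyp"  [S.acc ++ "p"]
9. n5.lim = 13  [terminal]
10. n6.ok = -9  [terminal]
11. n7.lim = -9  [terminal]
12. n4.pre = 2  [g₁.lim + 11]
13. n4.acc = -1  [g₁.lim + 8]
14. n3.lim = "qqy"  ["q" ++ S.acc]
15. n3.pre = true  [true]
16. n8.mk = -1  [terminal]
17. n2.mk = "qyqqy"  [B.fin ++ S.lim]
18. n1.mk = "qyqqy"  [if B₀.cnt then B₁.mk else "w"]
19. n9.acc = "uy"  ["uy"]
20. n10.acc = "uyx"  [S₀.acc ++ "x"]
21. n11.ok = 30  [terminal]
22. n12.mk = 5  [terminal]
23. n14.fin = "up"  ["up"]
24. n14.cnt = false  [false]
25. n15.ok = 20  [terminal]
26. n14.mk = "kw"  ["kw"]
27. n16.mk = 2  [terminal]
28. n18.lim = 11  [terminal]
29. n19.lim = 27  [terminal]
30. n17.hot = 5  [g₁.lim - 22]
31. n17.val = false  [g₀.lim > 11]
32. n13.hot = 28  [len(B.mk) + 26]
33. n13.val = true  [C₁.val == false]
34. n10.lim = "zuyx"  ["z" ++ S.acc]
35. n10.pre = true  [true]
36. n20.lim = 28  [terminal]
37. n21.fin = "zuyx"  [if S₁.pre then S₁.lim else "k"]
38. n21.cnt = false  [false]
39. n22.wid = 2  [terminal]
40. n23.depth = 4  [4]
41. n23.sig = "yx"  ["yx"]
42. n24.depth = -9  [len(A₀.sig) - 11]
43. n24.sig = "vn"  ["vn"]
44. n25.wid = 26  [terminal]
45. n24.pre = -1  [e.wid - 27]
46. n24.acc = 27  [A.depth + 36]
47. n23.pre = 17  [A₁.pre + A₀.depth + 14]
48. n23.acc = -9  [A₀.depth + A₁.acc - 40]
49. n21.mk = "zuyxu"  [B.fin ++ "u"]
50. n9.lim = "zuyxuuy"  [B.mk ++ S₀.acc]
51. n9.pre = false  [g.lim > 28]
52. n0.lim = "ppx"  ["p" ++ S₀.acc]
53. n0.pre = true  [S₁.pre == false]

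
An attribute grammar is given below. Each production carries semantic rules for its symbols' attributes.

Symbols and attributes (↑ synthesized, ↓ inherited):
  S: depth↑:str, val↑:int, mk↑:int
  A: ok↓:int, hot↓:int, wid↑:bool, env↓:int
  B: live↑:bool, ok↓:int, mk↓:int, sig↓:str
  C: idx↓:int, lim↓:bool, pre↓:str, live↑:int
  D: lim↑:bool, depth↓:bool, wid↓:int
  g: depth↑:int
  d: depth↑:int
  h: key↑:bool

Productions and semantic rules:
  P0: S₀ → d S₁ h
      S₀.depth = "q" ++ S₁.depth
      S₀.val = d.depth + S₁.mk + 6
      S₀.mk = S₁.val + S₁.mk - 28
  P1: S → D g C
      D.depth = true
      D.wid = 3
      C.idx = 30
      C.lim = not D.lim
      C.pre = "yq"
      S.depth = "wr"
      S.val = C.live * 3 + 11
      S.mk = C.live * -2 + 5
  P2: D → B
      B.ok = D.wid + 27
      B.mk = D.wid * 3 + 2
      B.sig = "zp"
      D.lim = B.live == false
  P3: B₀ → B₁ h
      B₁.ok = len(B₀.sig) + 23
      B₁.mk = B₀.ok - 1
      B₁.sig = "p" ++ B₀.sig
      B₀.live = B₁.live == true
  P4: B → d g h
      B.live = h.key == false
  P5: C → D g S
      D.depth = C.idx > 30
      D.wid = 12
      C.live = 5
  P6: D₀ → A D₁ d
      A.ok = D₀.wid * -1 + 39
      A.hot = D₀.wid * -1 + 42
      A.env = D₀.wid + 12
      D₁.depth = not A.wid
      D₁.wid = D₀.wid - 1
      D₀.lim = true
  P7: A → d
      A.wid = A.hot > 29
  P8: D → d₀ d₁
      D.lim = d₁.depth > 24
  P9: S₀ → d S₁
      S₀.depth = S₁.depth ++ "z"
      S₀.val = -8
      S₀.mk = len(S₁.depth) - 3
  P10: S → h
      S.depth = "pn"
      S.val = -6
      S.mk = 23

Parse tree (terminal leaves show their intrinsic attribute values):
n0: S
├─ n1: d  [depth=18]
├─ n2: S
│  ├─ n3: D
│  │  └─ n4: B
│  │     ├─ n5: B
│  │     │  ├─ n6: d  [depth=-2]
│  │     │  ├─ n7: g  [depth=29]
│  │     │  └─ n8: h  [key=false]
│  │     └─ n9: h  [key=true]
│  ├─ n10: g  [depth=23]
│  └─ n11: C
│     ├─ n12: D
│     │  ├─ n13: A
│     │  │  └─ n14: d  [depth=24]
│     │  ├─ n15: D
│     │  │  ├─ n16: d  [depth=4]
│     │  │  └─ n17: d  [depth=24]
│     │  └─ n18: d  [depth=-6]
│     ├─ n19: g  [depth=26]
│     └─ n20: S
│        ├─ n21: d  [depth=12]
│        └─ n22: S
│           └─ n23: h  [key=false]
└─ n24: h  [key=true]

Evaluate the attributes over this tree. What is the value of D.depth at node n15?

1. n1.depth = 18  [terminal]
2. n3.depth = true  [true]
3. n3.wid = 3  [3]
4. n4.ok = 30  [D.wid + 27]
5. n4.mk = 11  [D.wid * 3 + 2]
6. n4.sig = "zp"  ["zp"]
7. n5.ok = 25  [len(B₀.sig) + 23]
8. n5.mk = 29  [B₀.ok - 1]
9. n5.sig = "pzp"  ["p" ++ B₀.sig]
10. n6.depth = -2  [terminal]
11. n7.depth = 29  [terminal]
12. n8.key = false  [terminal]
13. n5.live = true  [h.key == false]
14. n9.key = true  [terminal]
15. n4.live = true  [B₁.live == true]
16. n3.lim = false  [B.live == false]
17. n10.depth = 23  [terminal]
18. n11.idx = 30  [30]
19. n11.lim = true  [not D.lim]
20. n11.pre = "yq"  ["yq"]
21. n12.depth = false  [C.idx > 30]
22. n12.wid = 12  [12]
23. n13.ok = 27  [D₀.wid * -1 + 39]
24. n13.hot = 30  [D₀.wid * -1 + 42]
25. n13.env = 24  [D₀.wid + 12]
26. n14.depth = 24  [terminal]
27. n13.wid = true  [A.hot > 29]
28. n15.depth = false  [not A.wid]
29. n15.wid = 11  [D₀.wid - 1]
30. n16.depth = 4  [terminal]
31. n17.depth = 24  [terminal]
32. n15.lim = false  [d₁.depth > 24]
33. n18.depth = -6  [terminal]
34. n12.lim = true  [true]
35. n19.depth = 26  [terminal]
36. n21.depth = 12  [terminal]
37. n23.key = false  [terminal]
38. n22.depth = "pn"  ["pn"]
39. n22.val = -6  [-6]
40. n22.mk = 23  [23]
41. n20.depth = "pnz"  [S₁.depth ++ "z"]
42. n20.val = -8  [-8]
43. n20.mk = -1  [len(S₁.depth) - 3]
44. n11.live = 5  [5]
45. n2.depth = "wr"  ["wr"]
46. n2.val = 26  [C.live * 3 + 11]
47. n2.mk = -5  [C.live * -2 + 5]
48. n24.key = true  [terminal]
49. n0.depth = "qwr"  ["q" ++ S₁.depth]
50. n0.val = 19  [d.depth + S₁.mk + 6]
51. n0.mk = -7  [S₁.val + S₁.mk - 28]

false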